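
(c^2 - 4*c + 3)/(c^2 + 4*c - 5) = (c - 3)/(c + 5)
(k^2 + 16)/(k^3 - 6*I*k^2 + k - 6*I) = (k^2 + 16)/(k^3 - 6*I*k^2 + k - 6*I)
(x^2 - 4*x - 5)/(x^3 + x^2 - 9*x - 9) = (x - 5)/(x^2 - 9)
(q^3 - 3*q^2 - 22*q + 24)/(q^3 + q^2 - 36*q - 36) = (q^2 + 3*q - 4)/(q^2 + 7*q + 6)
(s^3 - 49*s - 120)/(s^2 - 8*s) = s + 8 + 15/s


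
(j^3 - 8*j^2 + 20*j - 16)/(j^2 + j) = (j^3 - 8*j^2 + 20*j - 16)/(j*(j + 1))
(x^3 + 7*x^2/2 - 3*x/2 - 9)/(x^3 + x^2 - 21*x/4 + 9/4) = 2*(x + 2)/(2*x - 1)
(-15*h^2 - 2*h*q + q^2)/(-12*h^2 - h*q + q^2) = (-5*h + q)/(-4*h + q)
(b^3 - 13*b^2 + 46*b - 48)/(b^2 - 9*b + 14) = (b^2 - 11*b + 24)/(b - 7)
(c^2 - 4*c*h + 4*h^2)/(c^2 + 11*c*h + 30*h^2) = (c^2 - 4*c*h + 4*h^2)/(c^2 + 11*c*h + 30*h^2)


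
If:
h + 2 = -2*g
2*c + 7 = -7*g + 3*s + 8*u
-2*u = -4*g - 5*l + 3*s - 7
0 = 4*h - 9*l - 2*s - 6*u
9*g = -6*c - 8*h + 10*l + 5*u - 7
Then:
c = 79*u/1504 - 31/1504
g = 411*u/752 - 523/752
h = -411*u/376 - 229/376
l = -40*u/47 - 20/47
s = 131/188 - 255*u/188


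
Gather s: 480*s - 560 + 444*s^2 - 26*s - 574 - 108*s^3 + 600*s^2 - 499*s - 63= -108*s^3 + 1044*s^2 - 45*s - 1197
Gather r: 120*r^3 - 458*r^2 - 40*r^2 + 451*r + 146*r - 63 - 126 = 120*r^3 - 498*r^2 + 597*r - 189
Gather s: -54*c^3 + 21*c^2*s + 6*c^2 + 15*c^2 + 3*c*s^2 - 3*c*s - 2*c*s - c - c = -54*c^3 + 21*c^2 + 3*c*s^2 - 2*c + s*(21*c^2 - 5*c)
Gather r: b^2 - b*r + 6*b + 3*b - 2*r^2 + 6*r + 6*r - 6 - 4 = b^2 + 9*b - 2*r^2 + r*(12 - b) - 10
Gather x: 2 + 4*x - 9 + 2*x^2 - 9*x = 2*x^2 - 5*x - 7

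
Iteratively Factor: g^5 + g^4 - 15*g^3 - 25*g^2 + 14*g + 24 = (g + 2)*(g^4 - g^3 - 13*g^2 + g + 12) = (g - 4)*(g + 2)*(g^3 + 3*g^2 - g - 3) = (g - 4)*(g + 2)*(g + 3)*(g^2 - 1) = (g - 4)*(g + 1)*(g + 2)*(g + 3)*(g - 1)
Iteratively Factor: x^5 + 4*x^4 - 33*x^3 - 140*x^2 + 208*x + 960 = (x + 4)*(x^4 - 33*x^2 - 8*x + 240) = (x + 4)^2*(x^3 - 4*x^2 - 17*x + 60) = (x - 5)*(x + 4)^2*(x^2 + x - 12) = (x - 5)*(x + 4)^3*(x - 3)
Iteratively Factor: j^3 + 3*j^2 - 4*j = (j)*(j^2 + 3*j - 4) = j*(j + 4)*(j - 1)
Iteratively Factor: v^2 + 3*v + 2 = (v + 1)*(v + 2)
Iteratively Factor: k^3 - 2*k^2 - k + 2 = (k - 2)*(k^2 - 1) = (k - 2)*(k - 1)*(k + 1)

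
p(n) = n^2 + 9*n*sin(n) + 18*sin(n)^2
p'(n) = 9*n*cos(n) + 2*n + 36*sin(n)*cos(n) + 9*sin(n)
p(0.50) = 6.54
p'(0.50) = 24.41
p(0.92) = 18.83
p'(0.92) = 31.37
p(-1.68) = 35.64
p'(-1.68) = -6.76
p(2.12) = 33.86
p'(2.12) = -14.07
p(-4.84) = -2.07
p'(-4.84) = -1.75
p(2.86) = 16.72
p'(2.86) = -26.12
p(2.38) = 29.02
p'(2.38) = -22.51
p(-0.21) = 1.22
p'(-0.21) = -11.48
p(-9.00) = 117.44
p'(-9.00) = 65.61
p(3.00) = 13.17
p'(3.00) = -24.49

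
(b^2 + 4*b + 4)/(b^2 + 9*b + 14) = (b + 2)/(b + 7)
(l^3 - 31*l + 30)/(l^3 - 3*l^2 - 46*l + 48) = (l - 5)/(l - 8)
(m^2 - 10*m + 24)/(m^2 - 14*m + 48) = (m - 4)/(m - 8)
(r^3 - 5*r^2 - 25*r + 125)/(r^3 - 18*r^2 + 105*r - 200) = (r + 5)/(r - 8)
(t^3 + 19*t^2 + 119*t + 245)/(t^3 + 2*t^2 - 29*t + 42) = (t^2 + 12*t + 35)/(t^2 - 5*t + 6)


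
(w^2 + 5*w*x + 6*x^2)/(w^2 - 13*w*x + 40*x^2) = (w^2 + 5*w*x + 6*x^2)/(w^2 - 13*w*x + 40*x^2)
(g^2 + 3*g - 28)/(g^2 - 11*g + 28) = (g + 7)/(g - 7)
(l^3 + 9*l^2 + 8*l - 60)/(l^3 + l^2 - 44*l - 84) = (l^2 + 3*l - 10)/(l^2 - 5*l - 14)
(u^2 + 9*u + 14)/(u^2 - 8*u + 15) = (u^2 + 9*u + 14)/(u^2 - 8*u + 15)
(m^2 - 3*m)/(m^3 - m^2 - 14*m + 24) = m/(m^2 + 2*m - 8)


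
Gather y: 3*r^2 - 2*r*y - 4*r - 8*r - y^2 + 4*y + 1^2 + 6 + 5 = 3*r^2 - 12*r - y^2 + y*(4 - 2*r) + 12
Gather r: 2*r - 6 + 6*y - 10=2*r + 6*y - 16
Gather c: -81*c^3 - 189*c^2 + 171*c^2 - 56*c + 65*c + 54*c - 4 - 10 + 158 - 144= -81*c^3 - 18*c^2 + 63*c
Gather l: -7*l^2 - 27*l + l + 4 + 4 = -7*l^2 - 26*l + 8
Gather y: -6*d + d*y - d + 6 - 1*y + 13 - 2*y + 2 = -7*d + y*(d - 3) + 21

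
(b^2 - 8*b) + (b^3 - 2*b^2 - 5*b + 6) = b^3 - b^2 - 13*b + 6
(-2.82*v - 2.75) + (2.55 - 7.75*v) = -10.57*v - 0.2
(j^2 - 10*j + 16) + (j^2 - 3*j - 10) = 2*j^2 - 13*j + 6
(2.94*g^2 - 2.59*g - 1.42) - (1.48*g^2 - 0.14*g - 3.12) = 1.46*g^2 - 2.45*g + 1.7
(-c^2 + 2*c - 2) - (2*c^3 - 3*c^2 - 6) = -2*c^3 + 2*c^2 + 2*c + 4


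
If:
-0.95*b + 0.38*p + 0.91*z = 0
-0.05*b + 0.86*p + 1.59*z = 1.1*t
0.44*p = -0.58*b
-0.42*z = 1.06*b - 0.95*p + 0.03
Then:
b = -0.01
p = 0.01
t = -0.01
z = -0.02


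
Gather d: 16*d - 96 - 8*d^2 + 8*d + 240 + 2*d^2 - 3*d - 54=-6*d^2 + 21*d + 90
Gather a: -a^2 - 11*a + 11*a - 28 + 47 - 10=9 - a^2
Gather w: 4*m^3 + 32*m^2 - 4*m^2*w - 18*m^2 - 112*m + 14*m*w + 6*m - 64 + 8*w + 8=4*m^3 + 14*m^2 - 106*m + w*(-4*m^2 + 14*m + 8) - 56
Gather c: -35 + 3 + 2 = -30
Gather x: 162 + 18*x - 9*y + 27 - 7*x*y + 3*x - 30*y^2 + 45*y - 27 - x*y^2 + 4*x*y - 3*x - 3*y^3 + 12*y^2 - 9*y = x*(-y^2 - 3*y + 18) - 3*y^3 - 18*y^2 + 27*y + 162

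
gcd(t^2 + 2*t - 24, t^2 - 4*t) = t - 4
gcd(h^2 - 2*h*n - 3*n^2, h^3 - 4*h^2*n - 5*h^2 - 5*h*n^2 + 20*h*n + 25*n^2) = h + n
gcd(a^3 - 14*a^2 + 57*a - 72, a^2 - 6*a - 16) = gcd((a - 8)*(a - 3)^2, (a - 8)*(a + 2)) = a - 8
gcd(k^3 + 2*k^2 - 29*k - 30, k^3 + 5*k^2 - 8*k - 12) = k^2 + 7*k + 6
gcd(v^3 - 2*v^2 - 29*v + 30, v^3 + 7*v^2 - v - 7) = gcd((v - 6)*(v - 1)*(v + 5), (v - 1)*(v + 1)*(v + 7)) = v - 1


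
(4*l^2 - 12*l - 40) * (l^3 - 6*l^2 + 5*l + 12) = 4*l^5 - 36*l^4 + 52*l^3 + 228*l^2 - 344*l - 480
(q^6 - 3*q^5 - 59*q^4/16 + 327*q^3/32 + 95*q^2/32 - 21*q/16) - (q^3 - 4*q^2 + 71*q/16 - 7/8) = q^6 - 3*q^5 - 59*q^4/16 + 295*q^3/32 + 223*q^2/32 - 23*q/4 + 7/8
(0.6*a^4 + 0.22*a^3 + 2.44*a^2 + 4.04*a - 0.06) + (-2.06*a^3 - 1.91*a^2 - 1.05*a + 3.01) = 0.6*a^4 - 1.84*a^3 + 0.53*a^2 + 2.99*a + 2.95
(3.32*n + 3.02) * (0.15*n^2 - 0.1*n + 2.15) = 0.498*n^3 + 0.121*n^2 + 6.836*n + 6.493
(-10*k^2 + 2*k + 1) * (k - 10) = -10*k^3 + 102*k^2 - 19*k - 10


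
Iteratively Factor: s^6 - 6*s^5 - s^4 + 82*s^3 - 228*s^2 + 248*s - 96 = (s - 2)*(s^5 - 4*s^4 - 9*s^3 + 64*s^2 - 100*s + 48) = (s - 2)^2*(s^4 - 2*s^3 - 13*s^2 + 38*s - 24) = (s - 2)^2*(s - 1)*(s^3 - s^2 - 14*s + 24) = (s - 3)*(s - 2)^2*(s - 1)*(s^2 + 2*s - 8) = (s - 3)*(s - 2)^3*(s - 1)*(s + 4)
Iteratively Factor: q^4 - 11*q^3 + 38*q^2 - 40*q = (q - 4)*(q^3 - 7*q^2 + 10*q) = (q - 5)*(q - 4)*(q^2 - 2*q) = q*(q - 5)*(q - 4)*(q - 2)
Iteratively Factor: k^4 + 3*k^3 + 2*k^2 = (k + 2)*(k^3 + k^2) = (k + 1)*(k + 2)*(k^2) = k*(k + 1)*(k + 2)*(k)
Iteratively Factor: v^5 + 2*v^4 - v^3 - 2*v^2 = (v)*(v^4 + 2*v^3 - v^2 - 2*v) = v*(v - 1)*(v^3 + 3*v^2 + 2*v) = v*(v - 1)*(v + 2)*(v^2 + v) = v*(v - 1)*(v + 1)*(v + 2)*(v)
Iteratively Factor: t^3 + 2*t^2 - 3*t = (t)*(t^2 + 2*t - 3) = t*(t + 3)*(t - 1)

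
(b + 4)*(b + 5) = b^2 + 9*b + 20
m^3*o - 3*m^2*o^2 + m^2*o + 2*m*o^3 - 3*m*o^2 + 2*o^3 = (m - 2*o)*(m - o)*(m*o + o)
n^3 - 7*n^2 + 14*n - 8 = (n - 4)*(n - 2)*(n - 1)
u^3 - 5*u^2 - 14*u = u*(u - 7)*(u + 2)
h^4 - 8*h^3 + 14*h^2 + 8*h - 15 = (h - 5)*(h - 3)*(h - 1)*(h + 1)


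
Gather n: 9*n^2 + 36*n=9*n^2 + 36*n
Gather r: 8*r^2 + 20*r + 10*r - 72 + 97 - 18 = 8*r^2 + 30*r + 7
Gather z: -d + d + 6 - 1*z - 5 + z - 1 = 0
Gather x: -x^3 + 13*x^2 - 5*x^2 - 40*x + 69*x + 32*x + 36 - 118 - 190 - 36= -x^3 + 8*x^2 + 61*x - 308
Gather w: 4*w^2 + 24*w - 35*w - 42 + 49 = 4*w^2 - 11*w + 7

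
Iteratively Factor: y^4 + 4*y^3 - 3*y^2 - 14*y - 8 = (y + 1)*(y^3 + 3*y^2 - 6*y - 8) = (y - 2)*(y + 1)*(y^2 + 5*y + 4) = (y - 2)*(y + 1)*(y + 4)*(y + 1)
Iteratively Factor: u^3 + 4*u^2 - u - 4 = (u + 1)*(u^2 + 3*u - 4) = (u - 1)*(u + 1)*(u + 4)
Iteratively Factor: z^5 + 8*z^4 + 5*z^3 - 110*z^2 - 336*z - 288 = (z + 4)*(z^4 + 4*z^3 - 11*z^2 - 66*z - 72) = (z + 3)*(z + 4)*(z^3 + z^2 - 14*z - 24) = (z - 4)*(z + 3)*(z + 4)*(z^2 + 5*z + 6) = (z - 4)*(z + 2)*(z + 3)*(z + 4)*(z + 3)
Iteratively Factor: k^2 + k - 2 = (k - 1)*(k + 2)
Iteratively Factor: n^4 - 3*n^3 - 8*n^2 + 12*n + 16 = (n - 4)*(n^3 + n^2 - 4*n - 4) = (n - 4)*(n + 2)*(n^2 - n - 2) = (n - 4)*(n - 2)*(n + 2)*(n + 1)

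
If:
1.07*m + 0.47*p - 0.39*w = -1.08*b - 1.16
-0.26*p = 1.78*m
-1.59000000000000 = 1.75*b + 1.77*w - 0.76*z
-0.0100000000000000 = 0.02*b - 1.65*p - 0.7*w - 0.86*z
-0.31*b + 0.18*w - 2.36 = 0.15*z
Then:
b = -3.59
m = -0.92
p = 6.29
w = -1.90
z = -10.60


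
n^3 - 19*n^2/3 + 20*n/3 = n*(n - 5)*(n - 4/3)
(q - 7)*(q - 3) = q^2 - 10*q + 21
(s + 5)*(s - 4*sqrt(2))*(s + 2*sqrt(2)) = s^3 - 2*sqrt(2)*s^2 + 5*s^2 - 16*s - 10*sqrt(2)*s - 80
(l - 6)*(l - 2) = l^2 - 8*l + 12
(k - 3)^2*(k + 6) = k^3 - 27*k + 54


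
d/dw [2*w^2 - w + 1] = 4*w - 1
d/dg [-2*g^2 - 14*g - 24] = -4*g - 14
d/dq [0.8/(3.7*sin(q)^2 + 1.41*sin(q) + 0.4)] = -(5.92*sin(q) + 1.128)*cos(q)/(3.7*sin(q)^2 + 1.41*sin(q) + 0.4)^2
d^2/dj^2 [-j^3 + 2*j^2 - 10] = 4 - 6*j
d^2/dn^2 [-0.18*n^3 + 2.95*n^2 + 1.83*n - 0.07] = 5.9 - 1.08*n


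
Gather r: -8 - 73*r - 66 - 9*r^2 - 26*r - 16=-9*r^2 - 99*r - 90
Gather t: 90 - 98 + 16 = 8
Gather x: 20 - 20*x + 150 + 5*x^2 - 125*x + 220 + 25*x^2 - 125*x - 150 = 30*x^2 - 270*x + 240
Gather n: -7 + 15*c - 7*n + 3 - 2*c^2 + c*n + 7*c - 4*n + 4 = -2*c^2 + 22*c + n*(c - 11)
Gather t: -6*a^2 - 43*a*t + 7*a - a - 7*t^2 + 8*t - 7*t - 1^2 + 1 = -6*a^2 + 6*a - 7*t^2 + t*(1 - 43*a)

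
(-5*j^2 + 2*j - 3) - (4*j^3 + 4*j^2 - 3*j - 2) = -4*j^3 - 9*j^2 + 5*j - 1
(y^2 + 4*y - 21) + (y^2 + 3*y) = 2*y^2 + 7*y - 21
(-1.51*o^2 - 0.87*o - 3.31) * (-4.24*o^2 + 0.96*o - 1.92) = 6.4024*o^4 + 2.2392*o^3 + 16.0984*o^2 - 1.5072*o + 6.3552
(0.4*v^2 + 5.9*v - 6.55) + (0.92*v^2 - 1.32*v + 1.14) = 1.32*v^2 + 4.58*v - 5.41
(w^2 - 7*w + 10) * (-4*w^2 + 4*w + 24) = -4*w^4 + 32*w^3 - 44*w^2 - 128*w + 240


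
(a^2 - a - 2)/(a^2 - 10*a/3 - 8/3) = 3*(-a^2 + a + 2)/(-3*a^2 + 10*a + 8)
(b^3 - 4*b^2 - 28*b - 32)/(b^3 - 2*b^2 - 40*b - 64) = (b + 2)/(b + 4)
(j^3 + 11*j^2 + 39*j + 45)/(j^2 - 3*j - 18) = (j^2 + 8*j + 15)/(j - 6)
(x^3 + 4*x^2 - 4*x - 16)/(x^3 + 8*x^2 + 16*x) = (x^2 - 4)/(x*(x + 4))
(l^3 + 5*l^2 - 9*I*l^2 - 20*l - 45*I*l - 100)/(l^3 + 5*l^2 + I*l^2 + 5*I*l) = (l^2 - 9*I*l - 20)/(l*(l + I))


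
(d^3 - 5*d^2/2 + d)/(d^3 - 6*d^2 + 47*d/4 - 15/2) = 2*d*(2*d - 1)/(4*d^2 - 16*d + 15)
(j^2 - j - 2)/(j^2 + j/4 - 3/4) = 4*(j - 2)/(4*j - 3)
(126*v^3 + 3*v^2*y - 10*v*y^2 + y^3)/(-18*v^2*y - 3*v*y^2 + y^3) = (-7*v + y)/y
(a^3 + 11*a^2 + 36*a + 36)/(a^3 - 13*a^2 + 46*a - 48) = (a^3 + 11*a^2 + 36*a + 36)/(a^3 - 13*a^2 + 46*a - 48)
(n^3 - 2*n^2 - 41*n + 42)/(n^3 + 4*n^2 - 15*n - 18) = (n^2 - 8*n + 7)/(n^2 - 2*n - 3)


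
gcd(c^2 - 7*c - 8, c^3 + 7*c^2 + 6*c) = c + 1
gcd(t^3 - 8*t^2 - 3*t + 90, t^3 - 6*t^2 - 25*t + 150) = t^2 - 11*t + 30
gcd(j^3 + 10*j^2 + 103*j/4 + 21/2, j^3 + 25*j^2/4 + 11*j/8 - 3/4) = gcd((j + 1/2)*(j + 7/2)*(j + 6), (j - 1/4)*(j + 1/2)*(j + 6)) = j^2 + 13*j/2 + 3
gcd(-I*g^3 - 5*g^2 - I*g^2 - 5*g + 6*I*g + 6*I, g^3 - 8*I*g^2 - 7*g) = 1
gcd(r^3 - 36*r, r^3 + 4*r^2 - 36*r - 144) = r^2 - 36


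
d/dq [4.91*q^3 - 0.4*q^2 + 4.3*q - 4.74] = 14.73*q^2 - 0.8*q + 4.3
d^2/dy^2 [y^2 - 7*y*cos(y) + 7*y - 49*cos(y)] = 7*y*cos(y) + 14*sin(y) + 49*cos(y) + 2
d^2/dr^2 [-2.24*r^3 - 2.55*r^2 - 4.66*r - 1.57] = -13.44*r - 5.1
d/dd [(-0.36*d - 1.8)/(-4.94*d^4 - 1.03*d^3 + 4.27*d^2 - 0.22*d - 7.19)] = (-5.3352*d^4 - 36.3096*d^3 - 4.0248*d^2 + 15.372*d + 2.1924)/(24.4036*d^8 + 10.1764*d^7 - 41.1267*d^6 - 6.6226*d^5 + 89.7233*d^4 + 12.9326*d^3 - 61.3542*d^2 + 3.1636*d + 51.6961)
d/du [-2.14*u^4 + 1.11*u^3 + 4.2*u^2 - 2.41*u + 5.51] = -8.56*u^3 + 3.33*u^2 + 8.4*u - 2.41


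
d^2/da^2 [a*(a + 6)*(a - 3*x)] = 6*a - 6*x + 12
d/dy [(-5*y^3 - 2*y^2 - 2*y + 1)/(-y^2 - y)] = (5*y^4 + 10*y^3 + 2*y + 1)/(y^2*(y^2 + 2*y + 1))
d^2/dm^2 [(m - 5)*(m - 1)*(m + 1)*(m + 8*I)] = 12*m^2 + m*(-30 + 48*I) - 2 - 80*I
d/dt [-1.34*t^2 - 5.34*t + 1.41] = -2.68*t - 5.34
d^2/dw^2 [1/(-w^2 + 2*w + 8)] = 2*(-w^2 + 2*w + 4*(w - 1)^2 + 8)/(-w^2 + 2*w + 8)^3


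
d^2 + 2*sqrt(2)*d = d*(d + 2*sqrt(2))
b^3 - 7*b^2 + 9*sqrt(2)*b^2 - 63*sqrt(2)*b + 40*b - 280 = (b - 7)*(b + 4*sqrt(2))*(b + 5*sqrt(2))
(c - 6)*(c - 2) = c^2 - 8*c + 12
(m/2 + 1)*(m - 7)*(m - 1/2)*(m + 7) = m^4/2 + 3*m^3/4 - 25*m^2 - 147*m/4 + 49/2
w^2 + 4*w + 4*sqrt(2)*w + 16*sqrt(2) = (w + 4)*(w + 4*sqrt(2))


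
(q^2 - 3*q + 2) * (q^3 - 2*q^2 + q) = q^5 - 5*q^4 + 9*q^3 - 7*q^2 + 2*q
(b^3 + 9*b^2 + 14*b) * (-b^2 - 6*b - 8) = -b^5 - 15*b^4 - 76*b^3 - 156*b^2 - 112*b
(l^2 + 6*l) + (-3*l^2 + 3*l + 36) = -2*l^2 + 9*l + 36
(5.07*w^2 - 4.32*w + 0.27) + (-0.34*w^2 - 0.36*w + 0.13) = 4.73*w^2 - 4.68*w + 0.4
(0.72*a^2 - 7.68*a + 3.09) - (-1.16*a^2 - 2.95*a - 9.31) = 1.88*a^2 - 4.73*a + 12.4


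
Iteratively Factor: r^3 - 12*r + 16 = (r - 2)*(r^2 + 2*r - 8) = (r - 2)^2*(r + 4)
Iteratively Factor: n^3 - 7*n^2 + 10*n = (n - 2)*(n^2 - 5*n) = n*(n - 2)*(n - 5)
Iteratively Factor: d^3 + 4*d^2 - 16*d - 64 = (d + 4)*(d^2 - 16) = (d + 4)^2*(d - 4)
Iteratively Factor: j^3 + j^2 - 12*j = (j - 3)*(j^2 + 4*j) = j*(j - 3)*(j + 4)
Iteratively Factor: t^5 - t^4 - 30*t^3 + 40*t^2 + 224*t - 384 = (t + 4)*(t^4 - 5*t^3 - 10*t^2 + 80*t - 96) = (t + 4)^2*(t^3 - 9*t^2 + 26*t - 24) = (t - 2)*(t + 4)^2*(t^2 - 7*t + 12) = (t - 3)*(t - 2)*(t + 4)^2*(t - 4)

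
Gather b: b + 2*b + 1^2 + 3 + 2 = 3*b + 6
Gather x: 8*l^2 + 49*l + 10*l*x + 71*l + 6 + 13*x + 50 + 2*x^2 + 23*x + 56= 8*l^2 + 120*l + 2*x^2 + x*(10*l + 36) + 112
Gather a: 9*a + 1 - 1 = 9*a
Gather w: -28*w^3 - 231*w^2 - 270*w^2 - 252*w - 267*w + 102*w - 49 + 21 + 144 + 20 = -28*w^3 - 501*w^2 - 417*w + 136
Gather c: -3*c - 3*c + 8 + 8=16 - 6*c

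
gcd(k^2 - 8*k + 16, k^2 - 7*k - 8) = 1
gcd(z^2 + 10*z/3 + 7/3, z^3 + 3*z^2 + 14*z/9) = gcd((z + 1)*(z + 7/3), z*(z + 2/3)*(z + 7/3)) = z + 7/3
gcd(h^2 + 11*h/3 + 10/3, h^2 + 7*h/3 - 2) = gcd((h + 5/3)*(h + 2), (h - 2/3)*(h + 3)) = 1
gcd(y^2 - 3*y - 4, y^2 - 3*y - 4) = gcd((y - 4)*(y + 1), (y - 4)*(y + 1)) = y^2 - 3*y - 4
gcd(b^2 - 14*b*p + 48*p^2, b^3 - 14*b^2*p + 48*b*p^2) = b^2 - 14*b*p + 48*p^2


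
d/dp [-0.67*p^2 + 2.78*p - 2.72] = 2.78 - 1.34*p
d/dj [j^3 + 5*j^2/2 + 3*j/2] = 3*j^2 + 5*j + 3/2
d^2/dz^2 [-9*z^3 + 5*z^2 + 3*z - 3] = 10 - 54*z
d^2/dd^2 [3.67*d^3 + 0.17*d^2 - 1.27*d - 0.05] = 22.02*d + 0.34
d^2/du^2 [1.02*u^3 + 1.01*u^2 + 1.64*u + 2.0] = 6.12*u + 2.02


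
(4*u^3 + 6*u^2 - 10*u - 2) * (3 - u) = -4*u^4 + 6*u^3 + 28*u^2 - 28*u - 6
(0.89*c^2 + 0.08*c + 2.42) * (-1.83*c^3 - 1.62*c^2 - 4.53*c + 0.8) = -1.6287*c^5 - 1.5882*c^4 - 8.5899*c^3 - 3.5708*c^2 - 10.8986*c + 1.936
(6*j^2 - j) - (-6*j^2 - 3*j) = 12*j^2 + 2*j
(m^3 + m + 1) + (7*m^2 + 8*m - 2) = m^3 + 7*m^2 + 9*m - 1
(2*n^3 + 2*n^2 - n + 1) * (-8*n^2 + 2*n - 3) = -16*n^5 - 12*n^4 + 6*n^3 - 16*n^2 + 5*n - 3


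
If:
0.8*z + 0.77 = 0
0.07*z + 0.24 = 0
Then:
No Solution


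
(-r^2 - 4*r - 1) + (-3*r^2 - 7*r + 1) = -4*r^2 - 11*r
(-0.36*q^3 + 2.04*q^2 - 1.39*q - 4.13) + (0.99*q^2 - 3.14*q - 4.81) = -0.36*q^3 + 3.03*q^2 - 4.53*q - 8.94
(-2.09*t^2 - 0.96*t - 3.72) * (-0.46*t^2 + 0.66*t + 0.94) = 0.9614*t^4 - 0.9378*t^3 - 0.887*t^2 - 3.3576*t - 3.4968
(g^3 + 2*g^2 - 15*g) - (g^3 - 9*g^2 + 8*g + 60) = 11*g^2 - 23*g - 60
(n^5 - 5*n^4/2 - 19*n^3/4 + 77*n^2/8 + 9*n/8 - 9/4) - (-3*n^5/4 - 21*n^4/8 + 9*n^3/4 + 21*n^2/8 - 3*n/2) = 7*n^5/4 + n^4/8 - 7*n^3 + 7*n^2 + 21*n/8 - 9/4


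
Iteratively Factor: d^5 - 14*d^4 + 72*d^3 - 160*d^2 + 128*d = (d - 2)*(d^4 - 12*d^3 + 48*d^2 - 64*d) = (d - 4)*(d - 2)*(d^3 - 8*d^2 + 16*d) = (d - 4)^2*(d - 2)*(d^2 - 4*d) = d*(d - 4)^2*(d - 2)*(d - 4)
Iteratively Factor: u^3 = (u)*(u^2) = u^2*(u)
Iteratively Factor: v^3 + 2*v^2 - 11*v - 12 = (v + 4)*(v^2 - 2*v - 3) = (v - 3)*(v + 4)*(v + 1)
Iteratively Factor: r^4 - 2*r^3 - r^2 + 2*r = (r + 1)*(r^3 - 3*r^2 + 2*r) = r*(r + 1)*(r^2 - 3*r + 2) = r*(r - 1)*(r + 1)*(r - 2)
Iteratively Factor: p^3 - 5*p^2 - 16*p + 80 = (p - 5)*(p^2 - 16) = (p - 5)*(p - 4)*(p + 4)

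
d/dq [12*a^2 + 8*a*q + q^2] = 8*a + 2*q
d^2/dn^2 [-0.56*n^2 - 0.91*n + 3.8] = -1.12000000000000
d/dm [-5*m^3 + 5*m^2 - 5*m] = -15*m^2 + 10*m - 5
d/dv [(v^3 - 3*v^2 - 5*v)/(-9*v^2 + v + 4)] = (-9*v^4 + 2*v^3 - 36*v^2 - 24*v - 20)/(81*v^4 - 18*v^3 - 71*v^2 + 8*v + 16)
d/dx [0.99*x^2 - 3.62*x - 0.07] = 1.98*x - 3.62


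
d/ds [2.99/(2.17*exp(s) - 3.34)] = -6.4883*exp(s)/(2.17*exp(s) - 3.34)^2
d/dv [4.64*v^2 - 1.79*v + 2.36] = 9.28*v - 1.79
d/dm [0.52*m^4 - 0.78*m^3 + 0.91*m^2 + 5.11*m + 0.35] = 2.08*m^3 - 2.34*m^2 + 1.82*m + 5.11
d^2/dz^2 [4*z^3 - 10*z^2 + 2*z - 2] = 24*z - 20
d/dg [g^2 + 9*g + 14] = 2*g + 9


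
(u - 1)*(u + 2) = u^2 + u - 2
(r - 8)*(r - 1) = r^2 - 9*r + 8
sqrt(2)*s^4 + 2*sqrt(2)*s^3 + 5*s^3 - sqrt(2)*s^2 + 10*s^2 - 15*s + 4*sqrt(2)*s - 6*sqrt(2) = (s - 1)*(s + 3)*(s + 2*sqrt(2))*(sqrt(2)*s + 1)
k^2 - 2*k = k*(k - 2)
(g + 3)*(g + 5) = g^2 + 8*g + 15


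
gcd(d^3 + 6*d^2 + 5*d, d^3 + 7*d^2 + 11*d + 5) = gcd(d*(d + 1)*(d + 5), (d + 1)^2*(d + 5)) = d^2 + 6*d + 5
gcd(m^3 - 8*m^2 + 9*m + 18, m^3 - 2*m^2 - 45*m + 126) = m^2 - 9*m + 18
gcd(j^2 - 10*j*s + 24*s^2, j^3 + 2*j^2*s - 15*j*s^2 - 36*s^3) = -j + 4*s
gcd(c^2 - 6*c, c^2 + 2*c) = c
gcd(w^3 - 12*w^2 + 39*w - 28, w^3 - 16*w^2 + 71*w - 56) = w^2 - 8*w + 7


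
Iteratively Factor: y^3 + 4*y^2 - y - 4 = (y + 4)*(y^2 - 1) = (y + 1)*(y + 4)*(y - 1)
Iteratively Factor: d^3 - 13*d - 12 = (d - 4)*(d^2 + 4*d + 3) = (d - 4)*(d + 1)*(d + 3)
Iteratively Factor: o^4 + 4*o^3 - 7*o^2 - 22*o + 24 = (o + 3)*(o^3 + o^2 - 10*o + 8) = (o - 2)*(o + 3)*(o^2 + 3*o - 4) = (o - 2)*(o + 3)*(o + 4)*(o - 1)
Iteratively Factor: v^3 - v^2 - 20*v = (v + 4)*(v^2 - 5*v) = (v - 5)*(v + 4)*(v)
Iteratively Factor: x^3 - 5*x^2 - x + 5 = (x - 5)*(x^2 - 1) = (x - 5)*(x - 1)*(x + 1)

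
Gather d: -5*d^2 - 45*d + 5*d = -5*d^2 - 40*d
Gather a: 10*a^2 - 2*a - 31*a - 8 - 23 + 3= 10*a^2 - 33*a - 28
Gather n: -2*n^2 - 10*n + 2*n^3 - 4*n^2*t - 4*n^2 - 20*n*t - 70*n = 2*n^3 + n^2*(-4*t - 6) + n*(-20*t - 80)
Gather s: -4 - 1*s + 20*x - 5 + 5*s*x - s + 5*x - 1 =s*(5*x - 2) + 25*x - 10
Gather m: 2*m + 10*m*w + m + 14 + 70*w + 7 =m*(10*w + 3) + 70*w + 21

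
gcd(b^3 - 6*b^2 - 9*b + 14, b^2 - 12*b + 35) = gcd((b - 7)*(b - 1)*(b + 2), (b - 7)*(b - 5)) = b - 7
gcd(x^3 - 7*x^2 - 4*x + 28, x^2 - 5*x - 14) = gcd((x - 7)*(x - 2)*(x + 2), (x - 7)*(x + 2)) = x^2 - 5*x - 14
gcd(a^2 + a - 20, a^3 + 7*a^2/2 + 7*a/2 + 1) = 1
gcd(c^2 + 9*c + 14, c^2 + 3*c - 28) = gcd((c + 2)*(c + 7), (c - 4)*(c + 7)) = c + 7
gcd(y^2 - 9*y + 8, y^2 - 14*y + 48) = y - 8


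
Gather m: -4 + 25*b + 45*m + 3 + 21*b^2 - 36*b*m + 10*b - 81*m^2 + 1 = 21*b^2 + 35*b - 81*m^2 + m*(45 - 36*b)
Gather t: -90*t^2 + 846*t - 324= -90*t^2 + 846*t - 324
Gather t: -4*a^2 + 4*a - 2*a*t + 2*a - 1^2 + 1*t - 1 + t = -4*a^2 + 6*a + t*(2 - 2*a) - 2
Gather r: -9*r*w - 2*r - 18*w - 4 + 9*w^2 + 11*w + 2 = r*(-9*w - 2) + 9*w^2 - 7*w - 2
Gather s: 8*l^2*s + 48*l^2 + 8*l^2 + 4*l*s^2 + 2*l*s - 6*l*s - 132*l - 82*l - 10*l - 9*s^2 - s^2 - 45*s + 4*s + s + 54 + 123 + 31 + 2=56*l^2 - 224*l + s^2*(4*l - 10) + s*(8*l^2 - 4*l - 40) + 210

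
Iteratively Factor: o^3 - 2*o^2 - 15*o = (o)*(o^2 - 2*o - 15) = o*(o + 3)*(o - 5)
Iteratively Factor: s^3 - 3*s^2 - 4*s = (s - 4)*(s^2 + s) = (s - 4)*(s + 1)*(s)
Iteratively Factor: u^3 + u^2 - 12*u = (u)*(u^2 + u - 12) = u*(u - 3)*(u + 4)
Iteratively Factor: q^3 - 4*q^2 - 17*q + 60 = (q + 4)*(q^2 - 8*q + 15) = (q - 5)*(q + 4)*(q - 3)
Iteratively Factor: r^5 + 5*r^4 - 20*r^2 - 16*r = (r + 1)*(r^4 + 4*r^3 - 4*r^2 - 16*r) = (r - 2)*(r + 1)*(r^3 + 6*r^2 + 8*r) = r*(r - 2)*(r + 1)*(r^2 + 6*r + 8) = r*(r - 2)*(r + 1)*(r + 2)*(r + 4)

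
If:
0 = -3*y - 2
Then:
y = -2/3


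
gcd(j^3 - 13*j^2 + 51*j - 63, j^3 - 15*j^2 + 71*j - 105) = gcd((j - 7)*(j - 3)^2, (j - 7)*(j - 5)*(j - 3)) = j^2 - 10*j + 21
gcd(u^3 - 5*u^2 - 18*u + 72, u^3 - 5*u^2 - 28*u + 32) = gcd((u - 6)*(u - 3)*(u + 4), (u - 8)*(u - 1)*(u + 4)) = u + 4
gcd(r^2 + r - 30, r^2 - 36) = r + 6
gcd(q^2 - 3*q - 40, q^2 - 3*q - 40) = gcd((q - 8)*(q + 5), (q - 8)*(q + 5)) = q^2 - 3*q - 40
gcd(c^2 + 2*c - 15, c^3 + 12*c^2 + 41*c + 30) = c + 5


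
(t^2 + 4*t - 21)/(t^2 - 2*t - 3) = (t + 7)/(t + 1)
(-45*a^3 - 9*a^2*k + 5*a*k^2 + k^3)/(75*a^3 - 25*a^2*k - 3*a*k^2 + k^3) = (-3*a - k)/(5*a - k)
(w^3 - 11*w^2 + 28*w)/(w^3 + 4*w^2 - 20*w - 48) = w*(w - 7)/(w^2 + 8*w + 12)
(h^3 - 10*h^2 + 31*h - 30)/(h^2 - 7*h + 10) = h - 3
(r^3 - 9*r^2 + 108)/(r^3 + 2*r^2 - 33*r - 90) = (r - 6)/(r + 5)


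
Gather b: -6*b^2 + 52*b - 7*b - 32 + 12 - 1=-6*b^2 + 45*b - 21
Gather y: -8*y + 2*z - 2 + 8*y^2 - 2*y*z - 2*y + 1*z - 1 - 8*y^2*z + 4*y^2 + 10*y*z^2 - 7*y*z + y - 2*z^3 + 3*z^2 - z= y^2*(12 - 8*z) + y*(10*z^2 - 9*z - 9) - 2*z^3 + 3*z^2 + 2*z - 3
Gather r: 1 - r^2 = 1 - r^2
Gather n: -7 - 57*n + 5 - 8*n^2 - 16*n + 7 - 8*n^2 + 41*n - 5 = -16*n^2 - 32*n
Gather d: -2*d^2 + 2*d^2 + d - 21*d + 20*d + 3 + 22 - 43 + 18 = 0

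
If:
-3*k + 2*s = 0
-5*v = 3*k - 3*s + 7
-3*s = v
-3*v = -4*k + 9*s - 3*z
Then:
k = 7/24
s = 7/16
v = -21/16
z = -7/18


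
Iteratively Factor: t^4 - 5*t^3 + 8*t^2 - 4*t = (t - 1)*(t^3 - 4*t^2 + 4*t) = (t - 2)*(t - 1)*(t^2 - 2*t) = t*(t - 2)*(t - 1)*(t - 2)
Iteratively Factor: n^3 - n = (n - 1)*(n^2 + n) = (n - 1)*(n + 1)*(n)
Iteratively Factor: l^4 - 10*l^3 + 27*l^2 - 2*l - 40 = (l - 5)*(l^3 - 5*l^2 + 2*l + 8) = (l - 5)*(l - 4)*(l^2 - l - 2) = (l - 5)*(l - 4)*(l - 2)*(l + 1)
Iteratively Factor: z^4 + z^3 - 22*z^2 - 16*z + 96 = (z + 3)*(z^3 - 2*z^2 - 16*z + 32) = (z + 3)*(z + 4)*(z^2 - 6*z + 8) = (z - 4)*(z + 3)*(z + 4)*(z - 2)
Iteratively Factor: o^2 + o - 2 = (o + 2)*(o - 1)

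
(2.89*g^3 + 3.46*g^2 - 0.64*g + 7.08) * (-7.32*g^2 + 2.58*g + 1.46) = -21.1548*g^5 - 17.871*g^4 + 17.831*g^3 - 48.4252*g^2 + 17.332*g + 10.3368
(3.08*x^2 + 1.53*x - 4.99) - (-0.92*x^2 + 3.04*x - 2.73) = 4.0*x^2 - 1.51*x - 2.26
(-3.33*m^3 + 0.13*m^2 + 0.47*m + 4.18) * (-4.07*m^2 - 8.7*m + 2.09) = 13.5531*m^5 + 28.4419*m^4 - 10.0036*m^3 - 20.8299*m^2 - 35.3837*m + 8.7362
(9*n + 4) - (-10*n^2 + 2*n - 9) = 10*n^2 + 7*n + 13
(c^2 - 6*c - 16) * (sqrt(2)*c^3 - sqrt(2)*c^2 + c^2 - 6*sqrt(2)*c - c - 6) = sqrt(2)*c^5 - 7*sqrt(2)*c^4 + c^4 - 16*sqrt(2)*c^3 - 7*c^3 - 16*c^2 + 52*sqrt(2)*c^2 + 52*c + 96*sqrt(2)*c + 96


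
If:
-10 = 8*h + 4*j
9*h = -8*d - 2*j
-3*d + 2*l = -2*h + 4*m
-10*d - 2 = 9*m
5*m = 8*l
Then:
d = 235/283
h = -93/283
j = -1043/566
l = -405/566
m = -324/283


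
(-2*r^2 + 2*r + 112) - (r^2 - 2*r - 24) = -3*r^2 + 4*r + 136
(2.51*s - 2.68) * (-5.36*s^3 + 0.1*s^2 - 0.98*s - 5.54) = -13.4536*s^4 + 14.6158*s^3 - 2.7278*s^2 - 11.279*s + 14.8472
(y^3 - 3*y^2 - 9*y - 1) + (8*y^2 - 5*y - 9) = y^3 + 5*y^2 - 14*y - 10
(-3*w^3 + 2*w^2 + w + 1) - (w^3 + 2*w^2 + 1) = -4*w^3 + w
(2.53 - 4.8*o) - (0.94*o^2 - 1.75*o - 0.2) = -0.94*o^2 - 3.05*o + 2.73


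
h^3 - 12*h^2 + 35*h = h*(h - 7)*(h - 5)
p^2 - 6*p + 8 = (p - 4)*(p - 2)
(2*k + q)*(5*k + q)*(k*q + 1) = 10*k^3*q + 7*k^2*q^2 + 10*k^2 + k*q^3 + 7*k*q + q^2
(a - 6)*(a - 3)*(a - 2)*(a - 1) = a^4 - 12*a^3 + 47*a^2 - 72*a + 36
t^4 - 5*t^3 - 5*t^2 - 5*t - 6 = (t - 6)*(t - I)*(-I*t + 1)*(I*t + I)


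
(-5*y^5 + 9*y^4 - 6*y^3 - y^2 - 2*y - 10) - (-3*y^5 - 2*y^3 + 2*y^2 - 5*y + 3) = -2*y^5 + 9*y^4 - 4*y^3 - 3*y^2 + 3*y - 13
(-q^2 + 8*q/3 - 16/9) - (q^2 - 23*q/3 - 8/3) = -2*q^2 + 31*q/3 + 8/9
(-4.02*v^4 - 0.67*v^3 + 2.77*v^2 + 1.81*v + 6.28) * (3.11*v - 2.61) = -12.5022*v^5 + 8.4085*v^4 + 10.3634*v^3 - 1.6006*v^2 + 14.8067*v - 16.3908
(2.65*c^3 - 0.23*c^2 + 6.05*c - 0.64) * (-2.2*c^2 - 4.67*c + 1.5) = -5.83*c^5 - 11.8695*c^4 - 8.2609*c^3 - 27.1905*c^2 + 12.0638*c - 0.96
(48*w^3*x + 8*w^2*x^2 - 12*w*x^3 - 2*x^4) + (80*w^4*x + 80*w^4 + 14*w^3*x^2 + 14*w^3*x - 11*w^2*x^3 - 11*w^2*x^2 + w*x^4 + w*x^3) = 80*w^4*x + 80*w^4 + 14*w^3*x^2 + 62*w^3*x - 11*w^2*x^3 - 3*w^2*x^2 + w*x^4 - 11*w*x^3 - 2*x^4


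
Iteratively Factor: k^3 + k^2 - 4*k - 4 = (k + 1)*(k^2 - 4) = (k + 1)*(k + 2)*(k - 2)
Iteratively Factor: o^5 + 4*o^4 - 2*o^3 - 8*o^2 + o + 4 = (o + 1)*(o^4 + 3*o^3 - 5*o^2 - 3*o + 4) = (o - 1)*(o + 1)*(o^3 + 4*o^2 - o - 4) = (o - 1)*(o + 1)^2*(o^2 + 3*o - 4) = (o - 1)^2*(o + 1)^2*(o + 4)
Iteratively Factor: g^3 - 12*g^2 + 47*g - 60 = (g - 5)*(g^2 - 7*g + 12) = (g - 5)*(g - 3)*(g - 4)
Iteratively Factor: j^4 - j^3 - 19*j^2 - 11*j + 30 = (j - 5)*(j^3 + 4*j^2 + j - 6) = (j - 5)*(j + 2)*(j^2 + 2*j - 3) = (j - 5)*(j - 1)*(j + 2)*(j + 3)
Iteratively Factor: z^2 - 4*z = (z - 4)*(z)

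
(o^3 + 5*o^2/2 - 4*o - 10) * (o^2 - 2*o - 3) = o^5 + o^4/2 - 12*o^3 - 19*o^2/2 + 32*o + 30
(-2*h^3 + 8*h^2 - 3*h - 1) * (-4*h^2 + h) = 8*h^5 - 34*h^4 + 20*h^3 + h^2 - h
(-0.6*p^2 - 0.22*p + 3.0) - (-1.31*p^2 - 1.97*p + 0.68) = 0.71*p^2 + 1.75*p + 2.32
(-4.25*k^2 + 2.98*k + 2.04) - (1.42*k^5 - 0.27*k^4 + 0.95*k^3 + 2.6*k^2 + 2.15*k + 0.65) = -1.42*k^5 + 0.27*k^4 - 0.95*k^3 - 6.85*k^2 + 0.83*k + 1.39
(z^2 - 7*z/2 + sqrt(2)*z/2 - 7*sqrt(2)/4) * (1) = z^2 - 7*z/2 + sqrt(2)*z/2 - 7*sqrt(2)/4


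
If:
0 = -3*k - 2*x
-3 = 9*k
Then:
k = -1/3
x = 1/2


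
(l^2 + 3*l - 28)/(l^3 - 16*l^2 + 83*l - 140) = (l + 7)/(l^2 - 12*l + 35)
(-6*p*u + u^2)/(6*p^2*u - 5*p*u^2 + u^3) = (-6*p + u)/(6*p^2 - 5*p*u + u^2)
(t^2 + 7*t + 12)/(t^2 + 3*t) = (t + 4)/t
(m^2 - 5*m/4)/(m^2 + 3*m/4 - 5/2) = m/(m + 2)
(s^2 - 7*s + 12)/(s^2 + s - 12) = (s - 4)/(s + 4)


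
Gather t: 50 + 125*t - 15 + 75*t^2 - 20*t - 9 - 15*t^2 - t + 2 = 60*t^2 + 104*t + 28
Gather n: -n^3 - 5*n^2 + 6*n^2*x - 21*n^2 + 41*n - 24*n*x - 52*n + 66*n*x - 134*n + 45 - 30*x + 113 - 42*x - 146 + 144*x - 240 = -n^3 + n^2*(6*x - 26) + n*(42*x - 145) + 72*x - 228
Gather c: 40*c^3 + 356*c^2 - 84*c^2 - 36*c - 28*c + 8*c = 40*c^3 + 272*c^2 - 56*c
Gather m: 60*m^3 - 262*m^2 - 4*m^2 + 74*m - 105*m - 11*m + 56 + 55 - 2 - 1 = 60*m^3 - 266*m^2 - 42*m + 108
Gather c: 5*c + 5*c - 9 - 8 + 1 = 10*c - 16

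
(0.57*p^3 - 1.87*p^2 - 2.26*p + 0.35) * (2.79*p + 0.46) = 1.5903*p^4 - 4.9551*p^3 - 7.1656*p^2 - 0.0630999999999999*p + 0.161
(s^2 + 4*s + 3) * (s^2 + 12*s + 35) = s^4 + 16*s^3 + 86*s^2 + 176*s + 105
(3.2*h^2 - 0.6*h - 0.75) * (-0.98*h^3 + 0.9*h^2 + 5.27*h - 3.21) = -3.136*h^5 + 3.468*h^4 + 17.059*h^3 - 14.109*h^2 - 2.0265*h + 2.4075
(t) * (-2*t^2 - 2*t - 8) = -2*t^3 - 2*t^2 - 8*t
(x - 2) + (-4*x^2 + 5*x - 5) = -4*x^2 + 6*x - 7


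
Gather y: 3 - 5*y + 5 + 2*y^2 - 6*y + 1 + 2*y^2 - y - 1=4*y^2 - 12*y + 8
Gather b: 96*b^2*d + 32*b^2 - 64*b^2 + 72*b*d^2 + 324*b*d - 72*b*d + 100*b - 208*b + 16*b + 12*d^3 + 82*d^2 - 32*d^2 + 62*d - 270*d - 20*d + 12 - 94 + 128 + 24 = b^2*(96*d - 32) + b*(72*d^2 + 252*d - 92) + 12*d^3 + 50*d^2 - 228*d + 70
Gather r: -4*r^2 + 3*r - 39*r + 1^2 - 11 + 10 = -4*r^2 - 36*r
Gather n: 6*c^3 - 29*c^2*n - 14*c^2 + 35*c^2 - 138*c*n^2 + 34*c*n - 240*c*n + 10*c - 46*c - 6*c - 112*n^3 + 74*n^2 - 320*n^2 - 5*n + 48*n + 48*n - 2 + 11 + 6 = 6*c^3 + 21*c^2 - 42*c - 112*n^3 + n^2*(-138*c - 246) + n*(-29*c^2 - 206*c + 91) + 15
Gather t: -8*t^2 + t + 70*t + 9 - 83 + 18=-8*t^2 + 71*t - 56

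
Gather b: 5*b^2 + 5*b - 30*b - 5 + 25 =5*b^2 - 25*b + 20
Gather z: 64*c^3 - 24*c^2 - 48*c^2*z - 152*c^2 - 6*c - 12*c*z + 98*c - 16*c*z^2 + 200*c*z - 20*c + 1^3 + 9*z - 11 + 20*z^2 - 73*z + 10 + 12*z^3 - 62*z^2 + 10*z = 64*c^3 - 176*c^2 + 72*c + 12*z^3 + z^2*(-16*c - 42) + z*(-48*c^2 + 188*c - 54)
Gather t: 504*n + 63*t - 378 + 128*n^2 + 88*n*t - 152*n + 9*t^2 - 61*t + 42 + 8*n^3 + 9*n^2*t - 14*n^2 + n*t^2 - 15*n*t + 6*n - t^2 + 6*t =8*n^3 + 114*n^2 + 358*n + t^2*(n + 8) + t*(9*n^2 + 73*n + 8) - 336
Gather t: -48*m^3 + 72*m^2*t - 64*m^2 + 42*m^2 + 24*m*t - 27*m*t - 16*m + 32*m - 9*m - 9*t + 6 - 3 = -48*m^3 - 22*m^2 + 7*m + t*(72*m^2 - 3*m - 9) + 3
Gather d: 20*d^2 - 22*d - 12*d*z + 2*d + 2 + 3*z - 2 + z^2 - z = 20*d^2 + d*(-12*z - 20) + z^2 + 2*z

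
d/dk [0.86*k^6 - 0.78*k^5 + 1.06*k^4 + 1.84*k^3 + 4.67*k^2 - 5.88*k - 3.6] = 5.16*k^5 - 3.9*k^4 + 4.24*k^3 + 5.52*k^2 + 9.34*k - 5.88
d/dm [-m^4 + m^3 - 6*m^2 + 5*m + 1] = -4*m^3 + 3*m^2 - 12*m + 5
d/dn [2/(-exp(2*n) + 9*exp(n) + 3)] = (4*exp(n) - 18)*exp(n)/(-exp(2*n) + 9*exp(n) + 3)^2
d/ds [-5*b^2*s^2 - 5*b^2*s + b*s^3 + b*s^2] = b*(-10*b*s - 5*b + 3*s^2 + 2*s)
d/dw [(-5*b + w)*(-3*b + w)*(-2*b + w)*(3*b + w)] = 63*b^3 + 2*b^2*w - 21*b*w^2 + 4*w^3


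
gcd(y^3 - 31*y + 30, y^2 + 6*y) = y + 6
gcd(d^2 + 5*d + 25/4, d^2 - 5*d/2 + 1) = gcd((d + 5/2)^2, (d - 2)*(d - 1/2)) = 1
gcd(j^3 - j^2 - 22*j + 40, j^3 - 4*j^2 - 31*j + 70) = j^2 + 3*j - 10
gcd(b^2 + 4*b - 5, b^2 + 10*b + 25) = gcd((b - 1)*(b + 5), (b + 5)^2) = b + 5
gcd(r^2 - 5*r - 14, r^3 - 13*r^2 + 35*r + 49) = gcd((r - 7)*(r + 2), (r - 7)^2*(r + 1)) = r - 7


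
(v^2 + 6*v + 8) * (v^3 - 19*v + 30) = v^5 + 6*v^4 - 11*v^3 - 84*v^2 + 28*v + 240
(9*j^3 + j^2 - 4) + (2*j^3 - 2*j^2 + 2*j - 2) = 11*j^3 - j^2 + 2*j - 6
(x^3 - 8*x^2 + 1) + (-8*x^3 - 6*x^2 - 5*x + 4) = -7*x^3 - 14*x^2 - 5*x + 5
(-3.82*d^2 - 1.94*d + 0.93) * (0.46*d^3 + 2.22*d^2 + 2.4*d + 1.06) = -1.7572*d^5 - 9.3728*d^4 - 13.047*d^3 - 6.6406*d^2 + 0.1756*d + 0.9858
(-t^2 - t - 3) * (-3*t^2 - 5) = 3*t^4 + 3*t^3 + 14*t^2 + 5*t + 15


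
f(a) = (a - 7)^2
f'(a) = 2*a - 14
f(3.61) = 11.49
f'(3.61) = -6.78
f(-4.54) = 133.17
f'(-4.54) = -23.08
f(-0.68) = 58.98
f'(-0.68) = -15.36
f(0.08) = 47.89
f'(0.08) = -13.84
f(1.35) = 31.92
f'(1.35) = -11.30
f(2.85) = 17.22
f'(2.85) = -8.30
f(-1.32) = 69.22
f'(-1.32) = -16.64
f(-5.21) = 149.08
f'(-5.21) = -24.42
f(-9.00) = 256.00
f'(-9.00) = -32.00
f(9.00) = 4.00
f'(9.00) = 4.00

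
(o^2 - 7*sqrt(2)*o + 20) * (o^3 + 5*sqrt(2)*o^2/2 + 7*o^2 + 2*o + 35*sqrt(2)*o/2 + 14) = o^5 - 9*sqrt(2)*o^4/2 + 7*o^4 - 63*sqrt(2)*o^3/2 - 13*o^3 - 91*o^2 + 36*sqrt(2)*o^2 + 40*o + 252*sqrt(2)*o + 280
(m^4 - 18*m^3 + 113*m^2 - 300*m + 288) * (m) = m^5 - 18*m^4 + 113*m^3 - 300*m^2 + 288*m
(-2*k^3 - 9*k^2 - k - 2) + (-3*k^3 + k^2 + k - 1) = -5*k^3 - 8*k^2 - 3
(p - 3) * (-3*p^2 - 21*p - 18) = -3*p^3 - 12*p^2 + 45*p + 54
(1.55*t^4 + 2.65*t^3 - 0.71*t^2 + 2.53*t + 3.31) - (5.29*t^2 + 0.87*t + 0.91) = 1.55*t^4 + 2.65*t^3 - 6.0*t^2 + 1.66*t + 2.4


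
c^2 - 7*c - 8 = (c - 8)*(c + 1)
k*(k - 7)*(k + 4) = k^3 - 3*k^2 - 28*k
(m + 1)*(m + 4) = m^2 + 5*m + 4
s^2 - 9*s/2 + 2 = (s - 4)*(s - 1/2)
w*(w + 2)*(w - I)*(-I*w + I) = -I*w^4 - w^3 - I*w^3 - w^2 + 2*I*w^2 + 2*w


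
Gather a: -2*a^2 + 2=2 - 2*a^2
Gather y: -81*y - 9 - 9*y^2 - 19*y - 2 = -9*y^2 - 100*y - 11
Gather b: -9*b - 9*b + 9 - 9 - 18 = -18*b - 18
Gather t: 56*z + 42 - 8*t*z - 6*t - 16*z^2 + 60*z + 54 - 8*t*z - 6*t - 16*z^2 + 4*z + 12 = t*(-16*z - 12) - 32*z^2 + 120*z + 108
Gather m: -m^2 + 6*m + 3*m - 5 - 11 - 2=-m^2 + 9*m - 18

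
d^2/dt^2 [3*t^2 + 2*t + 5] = 6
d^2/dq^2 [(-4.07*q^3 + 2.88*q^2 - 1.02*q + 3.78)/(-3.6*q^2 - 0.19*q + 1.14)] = (5.6843418860808e-14*q^5 + 64.078654*q^3 - 370.139292*q^2 + 41.339592*q - 38.342988)/(46.656*q^6 + 7.3872*q^5 - 43.93332*q^4 - 4.671701*q^3 + 13.912218*q^2 + 0.740772*q - 1.481544)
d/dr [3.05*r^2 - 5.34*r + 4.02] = 6.1*r - 5.34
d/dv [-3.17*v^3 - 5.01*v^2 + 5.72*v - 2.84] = -9.51*v^2 - 10.02*v + 5.72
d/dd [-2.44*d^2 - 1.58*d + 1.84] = -4.88*d - 1.58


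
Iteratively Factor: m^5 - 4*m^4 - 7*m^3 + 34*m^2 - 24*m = (m + 3)*(m^4 - 7*m^3 + 14*m^2 - 8*m) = m*(m + 3)*(m^3 - 7*m^2 + 14*m - 8) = m*(m - 4)*(m + 3)*(m^2 - 3*m + 2) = m*(m - 4)*(m - 2)*(m + 3)*(m - 1)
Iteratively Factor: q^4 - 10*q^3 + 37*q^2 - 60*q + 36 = (q - 2)*(q^3 - 8*q^2 + 21*q - 18) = (q - 3)*(q - 2)*(q^2 - 5*q + 6) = (q - 3)*(q - 2)^2*(q - 3)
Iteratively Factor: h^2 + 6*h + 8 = (h + 2)*(h + 4)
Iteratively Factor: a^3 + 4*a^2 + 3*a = (a + 1)*(a^2 + 3*a) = (a + 1)*(a + 3)*(a)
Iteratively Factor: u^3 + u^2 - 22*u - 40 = (u + 4)*(u^2 - 3*u - 10) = (u - 5)*(u + 4)*(u + 2)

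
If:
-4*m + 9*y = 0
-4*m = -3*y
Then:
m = 0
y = 0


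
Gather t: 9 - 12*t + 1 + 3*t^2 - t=3*t^2 - 13*t + 10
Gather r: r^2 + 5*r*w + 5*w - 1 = r^2 + 5*r*w + 5*w - 1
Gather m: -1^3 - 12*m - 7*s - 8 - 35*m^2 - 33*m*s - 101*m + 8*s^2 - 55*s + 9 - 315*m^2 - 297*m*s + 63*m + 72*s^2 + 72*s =-350*m^2 + m*(-330*s - 50) + 80*s^2 + 10*s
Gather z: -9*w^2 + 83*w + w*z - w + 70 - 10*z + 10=-9*w^2 + 82*w + z*(w - 10) + 80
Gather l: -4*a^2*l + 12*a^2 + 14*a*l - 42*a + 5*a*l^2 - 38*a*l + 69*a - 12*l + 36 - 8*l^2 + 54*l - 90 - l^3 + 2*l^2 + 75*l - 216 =12*a^2 + 27*a - l^3 + l^2*(5*a - 6) + l*(-4*a^2 - 24*a + 117) - 270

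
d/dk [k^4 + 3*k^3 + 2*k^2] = k*(4*k^2 + 9*k + 4)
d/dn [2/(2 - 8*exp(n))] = 4*exp(n)/(4*exp(n) - 1)^2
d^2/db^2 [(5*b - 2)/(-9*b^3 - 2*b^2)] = 2*(-1215*b^3 + 702*b^2 + 268*b + 24)/(b^4*(729*b^3 + 486*b^2 + 108*b + 8))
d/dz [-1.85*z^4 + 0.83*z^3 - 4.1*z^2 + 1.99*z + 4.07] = -7.4*z^3 + 2.49*z^2 - 8.2*z + 1.99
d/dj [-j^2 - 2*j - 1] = -2*j - 2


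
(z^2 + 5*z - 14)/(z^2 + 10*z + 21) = (z - 2)/(z + 3)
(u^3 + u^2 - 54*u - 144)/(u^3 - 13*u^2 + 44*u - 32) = (u^2 + 9*u + 18)/(u^2 - 5*u + 4)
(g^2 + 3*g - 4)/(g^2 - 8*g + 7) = (g + 4)/(g - 7)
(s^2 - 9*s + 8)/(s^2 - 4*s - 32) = (s - 1)/(s + 4)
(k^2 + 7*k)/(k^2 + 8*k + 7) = k/(k + 1)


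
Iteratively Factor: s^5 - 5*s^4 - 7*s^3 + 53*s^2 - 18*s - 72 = (s - 3)*(s^4 - 2*s^3 - 13*s^2 + 14*s + 24) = (s - 4)*(s - 3)*(s^3 + 2*s^2 - 5*s - 6) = (s - 4)*(s - 3)*(s + 1)*(s^2 + s - 6) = (s - 4)*(s - 3)*(s - 2)*(s + 1)*(s + 3)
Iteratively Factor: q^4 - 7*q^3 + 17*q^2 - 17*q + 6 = (q - 1)*(q^3 - 6*q^2 + 11*q - 6) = (q - 1)^2*(q^2 - 5*q + 6) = (q - 2)*(q - 1)^2*(q - 3)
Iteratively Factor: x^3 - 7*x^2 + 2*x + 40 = (x - 5)*(x^2 - 2*x - 8) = (x - 5)*(x - 4)*(x + 2)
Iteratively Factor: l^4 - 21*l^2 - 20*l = (l)*(l^3 - 21*l - 20) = l*(l - 5)*(l^2 + 5*l + 4) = l*(l - 5)*(l + 1)*(l + 4)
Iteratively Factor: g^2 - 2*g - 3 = (g - 3)*(g + 1)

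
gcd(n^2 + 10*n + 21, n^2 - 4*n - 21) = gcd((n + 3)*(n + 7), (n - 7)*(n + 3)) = n + 3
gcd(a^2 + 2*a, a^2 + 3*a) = a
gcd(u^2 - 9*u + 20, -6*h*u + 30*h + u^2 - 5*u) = u - 5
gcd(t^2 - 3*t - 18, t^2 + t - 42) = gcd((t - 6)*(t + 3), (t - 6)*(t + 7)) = t - 6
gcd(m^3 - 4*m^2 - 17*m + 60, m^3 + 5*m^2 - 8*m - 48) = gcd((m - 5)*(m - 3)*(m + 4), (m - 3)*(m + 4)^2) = m^2 + m - 12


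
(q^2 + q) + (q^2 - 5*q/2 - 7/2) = 2*q^2 - 3*q/2 - 7/2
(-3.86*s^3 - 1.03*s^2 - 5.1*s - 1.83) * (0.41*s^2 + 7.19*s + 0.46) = -1.5826*s^5 - 28.1757*s^4 - 11.2723*s^3 - 37.8931*s^2 - 15.5037*s - 0.8418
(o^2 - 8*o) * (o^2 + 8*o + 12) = o^4 - 52*o^2 - 96*o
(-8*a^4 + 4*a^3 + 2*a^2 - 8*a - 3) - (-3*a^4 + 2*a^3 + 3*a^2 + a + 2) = -5*a^4 + 2*a^3 - a^2 - 9*a - 5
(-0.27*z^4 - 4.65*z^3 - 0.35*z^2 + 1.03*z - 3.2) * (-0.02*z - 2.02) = 0.0054*z^5 + 0.6384*z^4 + 9.4*z^3 + 0.6864*z^2 - 2.0166*z + 6.464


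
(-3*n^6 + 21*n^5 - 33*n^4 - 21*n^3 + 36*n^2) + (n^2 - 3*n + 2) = -3*n^6 + 21*n^5 - 33*n^4 - 21*n^3 + 37*n^2 - 3*n + 2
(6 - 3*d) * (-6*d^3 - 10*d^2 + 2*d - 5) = 18*d^4 - 6*d^3 - 66*d^2 + 27*d - 30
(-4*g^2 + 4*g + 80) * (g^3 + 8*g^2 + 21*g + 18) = -4*g^5 - 28*g^4 + 28*g^3 + 652*g^2 + 1752*g + 1440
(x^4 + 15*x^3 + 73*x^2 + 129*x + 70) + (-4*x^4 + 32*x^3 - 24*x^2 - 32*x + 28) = -3*x^4 + 47*x^3 + 49*x^2 + 97*x + 98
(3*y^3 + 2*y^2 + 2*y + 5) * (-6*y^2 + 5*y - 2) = -18*y^5 + 3*y^4 - 8*y^3 - 24*y^2 + 21*y - 10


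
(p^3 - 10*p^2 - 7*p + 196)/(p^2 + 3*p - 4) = (p^2 - 14*p + 49)/(p - 1)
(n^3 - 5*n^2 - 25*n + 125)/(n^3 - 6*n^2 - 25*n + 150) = (n - 5)/(n - 6)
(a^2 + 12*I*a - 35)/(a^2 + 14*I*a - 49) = (a + 5*I)/(a + 7*I)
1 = 1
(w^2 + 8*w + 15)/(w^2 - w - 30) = (w + 3)/(w - 6)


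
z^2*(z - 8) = z^3 - 8*z^2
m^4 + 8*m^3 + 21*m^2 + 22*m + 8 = (m + 1)^2*(m + 2)*(m + 4)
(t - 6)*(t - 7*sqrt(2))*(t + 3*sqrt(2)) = t^3 - 6*t^2 - 4*sqrt(2)*t^2 - 42*t + 24*sqrt(2)*t + 252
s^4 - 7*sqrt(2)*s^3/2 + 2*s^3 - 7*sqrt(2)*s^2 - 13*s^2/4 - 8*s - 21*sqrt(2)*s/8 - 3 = (s + 1/2)*(s + 3/2)*(s - 4*sqrt(2))*(s + sqrt(2)/2)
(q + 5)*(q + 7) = q^2 + 12*q + 35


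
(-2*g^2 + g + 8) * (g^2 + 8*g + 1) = -2*g^4 - 15*g^3 + 14*g^2 + 65*g + 8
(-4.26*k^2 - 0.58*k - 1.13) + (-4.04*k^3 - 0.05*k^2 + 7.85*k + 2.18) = -4.04*k^3 - 4.31*k^2 + 7.27*k + 1.05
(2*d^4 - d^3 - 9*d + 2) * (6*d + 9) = 12*d^5 + 12*d^4 - 9*d^3 - 54*d^2 - 69*d + 18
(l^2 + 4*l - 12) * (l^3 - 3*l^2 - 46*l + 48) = l^5 + l^4 - 70*l^3 - 100*l^2 + 744*l - 576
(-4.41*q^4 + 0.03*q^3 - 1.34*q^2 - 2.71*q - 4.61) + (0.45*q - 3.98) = -4.41*q^4 + 0.03*q^3 - 1.34*q^2 - 2.26*q - 8.59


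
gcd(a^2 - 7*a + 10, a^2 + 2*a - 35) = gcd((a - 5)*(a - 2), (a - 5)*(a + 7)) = a - 5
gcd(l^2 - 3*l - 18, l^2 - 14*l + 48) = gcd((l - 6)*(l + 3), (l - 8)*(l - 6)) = l - 6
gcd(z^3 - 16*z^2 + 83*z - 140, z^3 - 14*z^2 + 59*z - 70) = z^2 - 12*z + 35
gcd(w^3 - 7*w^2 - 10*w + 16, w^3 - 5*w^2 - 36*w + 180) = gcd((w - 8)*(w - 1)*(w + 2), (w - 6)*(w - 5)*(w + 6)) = 1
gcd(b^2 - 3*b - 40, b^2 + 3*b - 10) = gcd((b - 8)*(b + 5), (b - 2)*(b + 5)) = b + 5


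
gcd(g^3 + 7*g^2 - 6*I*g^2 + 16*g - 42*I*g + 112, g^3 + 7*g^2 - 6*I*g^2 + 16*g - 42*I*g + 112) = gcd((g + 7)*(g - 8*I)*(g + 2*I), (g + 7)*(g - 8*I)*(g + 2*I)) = g^3 + g^2*(7 - 6*I) + g*(16 - 42*I) + 112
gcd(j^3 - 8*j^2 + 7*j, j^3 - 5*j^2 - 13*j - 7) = j - 7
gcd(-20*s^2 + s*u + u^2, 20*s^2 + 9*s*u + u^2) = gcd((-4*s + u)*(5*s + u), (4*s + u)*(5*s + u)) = 5*s + u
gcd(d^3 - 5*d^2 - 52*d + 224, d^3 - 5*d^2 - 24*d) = d - 8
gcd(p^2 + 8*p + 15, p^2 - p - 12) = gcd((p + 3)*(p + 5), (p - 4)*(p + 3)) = p + 3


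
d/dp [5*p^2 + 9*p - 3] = 10*p + 9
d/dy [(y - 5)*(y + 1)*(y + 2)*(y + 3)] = 4*y^3 + 3*y^2 - 38*y - 49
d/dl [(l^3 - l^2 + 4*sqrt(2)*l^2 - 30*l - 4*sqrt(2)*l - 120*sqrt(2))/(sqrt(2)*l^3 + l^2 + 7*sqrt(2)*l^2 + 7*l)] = (-7*l^4 + 8*sqrt(2)*l^4 + 30*l^3 + 60*sqrt(2)*l^3 + 242*sqrt(2)*l^2 + 799*l^2 + 240*sqrt(2)*l + 3360*l + 840*sqrt(2))/(l^2*(2*l^4 + 2*sqrt(2)*l^3 + 28*l^3 + 28*sqrt(2)*l^2 + 99*l^2 + 14*l + 98*sqrt(2)*l + 49))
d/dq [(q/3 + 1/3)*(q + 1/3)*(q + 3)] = q^2 + 26*q/9 + 13/9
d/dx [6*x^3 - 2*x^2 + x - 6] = 18*x^2 - 4*x + 1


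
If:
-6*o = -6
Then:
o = 1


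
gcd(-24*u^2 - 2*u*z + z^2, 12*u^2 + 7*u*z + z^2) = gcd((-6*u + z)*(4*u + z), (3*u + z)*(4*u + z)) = 4*u + z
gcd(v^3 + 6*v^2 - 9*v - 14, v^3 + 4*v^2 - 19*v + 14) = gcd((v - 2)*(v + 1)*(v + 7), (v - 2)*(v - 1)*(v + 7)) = v^2 + 5*v - 14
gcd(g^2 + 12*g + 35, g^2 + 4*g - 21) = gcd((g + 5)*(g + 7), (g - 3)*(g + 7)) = g + 7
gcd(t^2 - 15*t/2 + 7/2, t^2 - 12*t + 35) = t - 7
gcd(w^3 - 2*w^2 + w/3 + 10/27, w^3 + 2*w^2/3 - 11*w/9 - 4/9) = w + 1/3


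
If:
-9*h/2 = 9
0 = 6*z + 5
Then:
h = -2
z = -5/6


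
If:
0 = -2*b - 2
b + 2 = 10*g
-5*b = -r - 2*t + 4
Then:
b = -1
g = 1/10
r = -2*t - 1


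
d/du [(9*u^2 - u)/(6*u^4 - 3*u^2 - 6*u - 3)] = (2*u*(9*u - 1)*(-4*u^3 + u + 1) + (1 - 18*u)*(-2*u^4 + u^2 + 2*u + 1))/(3*(-2*u^4 + u^2 + 2*u + 1)^2)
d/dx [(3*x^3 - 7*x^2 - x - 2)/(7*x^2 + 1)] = (21*x^4 + 16*x^2 + 14*x - 1)/(49*x^4 + 14*x^2 + 1)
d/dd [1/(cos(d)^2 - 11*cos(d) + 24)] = (2*cos(d) - 11)*sin(d)/(cos(d)^2 - 11*cos(d) + 24)^2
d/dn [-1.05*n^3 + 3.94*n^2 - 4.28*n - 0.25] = -3.15*n^2 + 7.88*n - 4.28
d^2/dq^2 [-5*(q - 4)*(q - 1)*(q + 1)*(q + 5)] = -60*q^2 - 30*q + 210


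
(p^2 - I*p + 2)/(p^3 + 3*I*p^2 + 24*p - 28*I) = (p + I)/(p^2 + 5*I*p + 14)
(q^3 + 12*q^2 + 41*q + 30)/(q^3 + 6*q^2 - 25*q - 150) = (q + 1)/(q - 5)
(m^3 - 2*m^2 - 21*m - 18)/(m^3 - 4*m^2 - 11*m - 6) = (m + 3)/(m + 1)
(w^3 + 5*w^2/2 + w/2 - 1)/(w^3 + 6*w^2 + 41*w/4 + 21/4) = 2*(2*w^2 + 3*w - 2)/(4*w^2 + 20*w + 21)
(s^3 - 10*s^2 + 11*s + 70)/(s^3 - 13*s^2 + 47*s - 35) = (s + 2)/(s - 1)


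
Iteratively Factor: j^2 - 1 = (j + 1)*(j - 1)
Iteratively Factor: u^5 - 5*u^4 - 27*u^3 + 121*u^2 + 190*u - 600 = (u + 4)*(u^4 - 9*u^3 + 9*u^2 + 85*u - 150) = (u - 5)*(u + 4)*(u^3 - 4*u^2 - 11*u + 30) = (u - 5)*(u + 3)*(u + 4)*(u^2 - 7*u + 10) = (u - 5)*(u - 2)*(u + 3)*(u + 4)*(u - 5)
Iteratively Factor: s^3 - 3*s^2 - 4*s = (s - 4)*(s^2 + s) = s*(s - 4)*(s + 1)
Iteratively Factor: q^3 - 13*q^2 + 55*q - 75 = (q - 5)*(q^2 - 8*q + 15) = (q - 5)^2*(q - 3)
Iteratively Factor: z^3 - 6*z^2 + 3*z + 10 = (z + 1)*(z^2 - 7*z + 10) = (z - 5)*(z + 1)*(z - 2)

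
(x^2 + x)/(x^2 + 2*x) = (x + 1)/(x + 2)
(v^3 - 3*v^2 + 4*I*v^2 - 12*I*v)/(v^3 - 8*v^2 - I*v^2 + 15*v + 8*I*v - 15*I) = v*(v + 4*I)/(v^2 - v*(5 + I) + 5*I)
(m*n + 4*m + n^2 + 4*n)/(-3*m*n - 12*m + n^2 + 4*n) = (-m - n)/(3*m - n)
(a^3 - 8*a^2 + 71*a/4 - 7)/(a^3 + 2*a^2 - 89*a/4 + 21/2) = (a - 4)/(a + 6)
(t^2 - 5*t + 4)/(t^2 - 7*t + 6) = (t - 4)/(t - 6)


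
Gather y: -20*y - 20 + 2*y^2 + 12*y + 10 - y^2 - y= y^2 - 9*y - 10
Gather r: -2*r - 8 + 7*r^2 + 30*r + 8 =7*r^2 + 28*r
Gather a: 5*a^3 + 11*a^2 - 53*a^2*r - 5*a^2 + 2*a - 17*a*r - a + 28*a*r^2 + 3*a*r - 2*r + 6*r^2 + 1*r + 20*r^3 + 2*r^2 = 5*a^3 + a^2*(6 - 53*r) + a*(28*r^2 - 14*r + 1) + 20*r^3 + 8*r^2 - r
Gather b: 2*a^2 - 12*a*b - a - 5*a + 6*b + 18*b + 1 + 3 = 2*a^2 - 6*a + b*(24 - 12*a) + 4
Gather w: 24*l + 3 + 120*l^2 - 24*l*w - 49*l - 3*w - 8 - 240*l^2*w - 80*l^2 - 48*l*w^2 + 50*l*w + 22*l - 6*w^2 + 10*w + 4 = 40*l^2 - 3*l + w^2*(-48*l - 6) + w*(-240*l^2 + 26*l + 7) - 1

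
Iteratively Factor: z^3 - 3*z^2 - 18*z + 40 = (z - 2)*(z^2 - z - 20) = (z - 2)*(z + 4)*(z - 5)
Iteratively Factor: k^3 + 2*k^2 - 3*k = (k)*(k^2 + 2*k - 3) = k*(k + 3)*(k - 1)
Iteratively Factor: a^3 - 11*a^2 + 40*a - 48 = (a - 4)*(a^2 - 7*a + 12) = (a - 4)^2*(a - 3)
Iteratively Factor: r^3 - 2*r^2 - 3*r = (r)*(r^2 - 2*r - 3) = r*(r - 3)*(r + 1)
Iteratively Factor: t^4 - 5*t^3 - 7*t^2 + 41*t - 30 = (t - 2)*(t^3 - 3*t^2 - 13*t + 15) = (t - 2)*(t - 1)*(t^2 - 2*t - 15) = (t - 5)*(t - 2)*(t - 1)*(t + 3)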